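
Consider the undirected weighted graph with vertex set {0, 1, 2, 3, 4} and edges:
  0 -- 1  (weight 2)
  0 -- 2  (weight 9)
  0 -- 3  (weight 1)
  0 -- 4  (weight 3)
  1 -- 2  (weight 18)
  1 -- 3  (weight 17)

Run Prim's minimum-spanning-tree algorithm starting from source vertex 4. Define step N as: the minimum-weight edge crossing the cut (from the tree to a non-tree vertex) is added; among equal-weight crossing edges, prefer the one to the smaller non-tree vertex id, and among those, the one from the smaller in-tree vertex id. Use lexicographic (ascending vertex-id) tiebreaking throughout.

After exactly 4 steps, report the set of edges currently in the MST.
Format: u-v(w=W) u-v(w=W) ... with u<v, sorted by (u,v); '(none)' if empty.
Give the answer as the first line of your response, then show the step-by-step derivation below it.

0-1(w=2) 0-2(w=9) 0-3(w=1) 0-4(w=3)

step 1: add edge 0-4 (w=3); MST = {0-4(w=3)}
step 2: add edge 0-3 (w=1); MST = {0-3(w=1) 0-4(w=3)}
step 3: add edge 0-1 (w=2); MST = {0-1(w=2) 0-3(w=1) 0-4(w=3)}
step 4: add edge 0-2 (w=9); MST = {0-1(w=2) 0-2(w=9) 0-3(w=1) 0-4(w=3)}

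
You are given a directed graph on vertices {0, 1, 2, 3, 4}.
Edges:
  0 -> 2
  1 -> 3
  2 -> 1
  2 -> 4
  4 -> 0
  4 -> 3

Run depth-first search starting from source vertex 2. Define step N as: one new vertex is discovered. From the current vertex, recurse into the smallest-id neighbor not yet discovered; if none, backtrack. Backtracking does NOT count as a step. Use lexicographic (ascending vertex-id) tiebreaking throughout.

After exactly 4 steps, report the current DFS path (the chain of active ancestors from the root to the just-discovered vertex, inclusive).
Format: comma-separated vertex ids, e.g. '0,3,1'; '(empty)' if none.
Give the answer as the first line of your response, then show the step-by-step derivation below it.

2,4

step 1: discover 2; path=2; order=2
step 2: discover 1; path=2>1; order=2,1
step 3: discover 3; path=2>1>3; order=2,1,3
step 4: discover 4; path=2>4; order=2,1,3,4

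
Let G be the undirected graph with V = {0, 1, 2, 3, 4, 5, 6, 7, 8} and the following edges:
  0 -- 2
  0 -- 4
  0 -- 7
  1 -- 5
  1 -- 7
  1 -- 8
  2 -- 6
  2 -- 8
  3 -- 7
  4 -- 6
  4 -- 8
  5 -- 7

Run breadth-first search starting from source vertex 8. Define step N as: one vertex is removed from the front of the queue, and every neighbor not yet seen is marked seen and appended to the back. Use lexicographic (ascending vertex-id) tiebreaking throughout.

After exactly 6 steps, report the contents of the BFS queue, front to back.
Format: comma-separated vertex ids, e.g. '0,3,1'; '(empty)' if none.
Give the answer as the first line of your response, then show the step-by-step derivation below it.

0,6,3

step 1: dequeue 8; queue=[1,2,4]; order=8
step 2: dequeue 1; queue=[2,4,5,7]; order=8,1
step 3: dequeue 2; queue=[4,5,7,0,6]; order=8,1,2
step 4: dequeue 4; queue=[5,7,0,6]; order=8,1,2,4
step 5: dequeue 5; queue=[7,0,6]; order=8,1,2,4,5
step 6: dequeue 7; queue=[0,6,3]; order=8,1,2,4,5,7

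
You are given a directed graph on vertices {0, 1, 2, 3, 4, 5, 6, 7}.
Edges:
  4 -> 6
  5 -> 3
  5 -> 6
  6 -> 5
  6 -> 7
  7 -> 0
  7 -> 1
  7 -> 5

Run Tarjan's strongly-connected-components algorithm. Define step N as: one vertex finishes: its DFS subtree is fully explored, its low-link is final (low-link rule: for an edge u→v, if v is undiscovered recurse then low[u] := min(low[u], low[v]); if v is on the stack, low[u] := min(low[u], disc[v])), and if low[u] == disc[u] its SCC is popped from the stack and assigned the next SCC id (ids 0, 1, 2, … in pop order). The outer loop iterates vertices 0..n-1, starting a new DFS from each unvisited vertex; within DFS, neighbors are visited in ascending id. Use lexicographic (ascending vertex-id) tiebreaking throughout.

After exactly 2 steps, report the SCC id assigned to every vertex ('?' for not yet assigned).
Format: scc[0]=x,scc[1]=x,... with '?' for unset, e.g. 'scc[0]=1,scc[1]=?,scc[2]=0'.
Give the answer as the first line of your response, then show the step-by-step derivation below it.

scc[0]=0,scc[1]=1,scc[2]=?,scc[3]=?,scc[4]=?,scc[5]=?,scc[6]=?,scc[7]=?

step 1: low=(low[0]=0,low[1]=?,low[2]=?,low[3]=?,low[4]=?,low[5]=?,low[6]=?,low[7]=?); scc=(scc[0]=0,scc[1]=?,scc[2]=?,scc[3]=?,scc[4]=?,scc[5]=?,scc[6]=?,scc[7]=?)
step 2: low=(low[0]=0,low[1]=1,low[2]=?,low[3]=?,low[4]=?,low[5]=?,low[6]=?,low[7]=?); scc=(scc[0]=0,scc[1]=1,scc[2]=?,scc[3]=?,scc[4]=?,scc[5]=?,scc[6]=?,scc[7]=?)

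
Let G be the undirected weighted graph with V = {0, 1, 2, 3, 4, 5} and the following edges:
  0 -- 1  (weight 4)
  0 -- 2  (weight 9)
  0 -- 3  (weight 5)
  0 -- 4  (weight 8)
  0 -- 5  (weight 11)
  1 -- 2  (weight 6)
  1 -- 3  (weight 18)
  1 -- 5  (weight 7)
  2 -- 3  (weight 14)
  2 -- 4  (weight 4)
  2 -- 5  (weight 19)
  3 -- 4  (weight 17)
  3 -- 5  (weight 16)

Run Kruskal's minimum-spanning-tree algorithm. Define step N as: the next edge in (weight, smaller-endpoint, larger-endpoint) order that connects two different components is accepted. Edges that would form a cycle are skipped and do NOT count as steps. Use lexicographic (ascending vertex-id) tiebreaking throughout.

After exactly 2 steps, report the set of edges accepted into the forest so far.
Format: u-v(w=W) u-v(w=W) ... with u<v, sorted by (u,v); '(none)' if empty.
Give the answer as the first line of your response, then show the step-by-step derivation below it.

0-1(w=4) 2-4(w=4)

step 1: add edge 0-1 (w=4); MST = {0-1(w=4)}
step 2: add edge 2-4 (w=4); MST = {0-1(w=4) 2-4(w=4)}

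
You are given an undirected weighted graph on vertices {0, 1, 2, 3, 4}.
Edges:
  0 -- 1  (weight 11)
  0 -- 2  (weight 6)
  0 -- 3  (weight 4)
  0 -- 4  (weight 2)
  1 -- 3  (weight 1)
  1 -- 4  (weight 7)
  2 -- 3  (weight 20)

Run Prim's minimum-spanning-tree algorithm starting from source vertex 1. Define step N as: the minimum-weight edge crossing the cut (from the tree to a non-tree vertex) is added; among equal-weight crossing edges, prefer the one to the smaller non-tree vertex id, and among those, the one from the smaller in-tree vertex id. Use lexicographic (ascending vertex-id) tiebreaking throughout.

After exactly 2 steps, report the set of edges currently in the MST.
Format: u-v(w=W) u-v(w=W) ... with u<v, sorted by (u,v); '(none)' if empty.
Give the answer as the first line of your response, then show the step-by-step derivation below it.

0-3(w=4) 1-3(w=1)

step 1: add edge 1-3 (w=1); MST = {1-3(w=1)}
step 2: add edge 0-3 (w=4); MST = {0-3(w=4) 1-3(w=1)}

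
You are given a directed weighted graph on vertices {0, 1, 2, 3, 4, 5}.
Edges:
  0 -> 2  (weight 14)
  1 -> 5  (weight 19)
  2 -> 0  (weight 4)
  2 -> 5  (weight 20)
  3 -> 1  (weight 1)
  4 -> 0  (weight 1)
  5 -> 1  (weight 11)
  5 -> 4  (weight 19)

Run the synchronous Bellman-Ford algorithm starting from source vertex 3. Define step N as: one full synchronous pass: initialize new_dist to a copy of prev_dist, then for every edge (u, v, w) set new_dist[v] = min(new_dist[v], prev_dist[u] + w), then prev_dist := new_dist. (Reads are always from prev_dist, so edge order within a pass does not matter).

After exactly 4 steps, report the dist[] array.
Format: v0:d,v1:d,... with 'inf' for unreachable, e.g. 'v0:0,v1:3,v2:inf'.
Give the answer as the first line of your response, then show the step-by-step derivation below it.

v0:40,v1:1,v2:inf,v3:0,v4:39,v5:20

step 1: dist = v0:inf,v1:1,v2:inf,v3:0,v4:inf,v5:inf
step 2: dist = v0:inf,v1:1,v2:inf,v3:0,v4:inf,v5:20
step 3: dist = v0:inf,v1:1,v2:inf,v3:0,v4:39,v5:20
step 4: dist = v0:40,v1:1,v2:inf,v3:0,v4:39,v5:20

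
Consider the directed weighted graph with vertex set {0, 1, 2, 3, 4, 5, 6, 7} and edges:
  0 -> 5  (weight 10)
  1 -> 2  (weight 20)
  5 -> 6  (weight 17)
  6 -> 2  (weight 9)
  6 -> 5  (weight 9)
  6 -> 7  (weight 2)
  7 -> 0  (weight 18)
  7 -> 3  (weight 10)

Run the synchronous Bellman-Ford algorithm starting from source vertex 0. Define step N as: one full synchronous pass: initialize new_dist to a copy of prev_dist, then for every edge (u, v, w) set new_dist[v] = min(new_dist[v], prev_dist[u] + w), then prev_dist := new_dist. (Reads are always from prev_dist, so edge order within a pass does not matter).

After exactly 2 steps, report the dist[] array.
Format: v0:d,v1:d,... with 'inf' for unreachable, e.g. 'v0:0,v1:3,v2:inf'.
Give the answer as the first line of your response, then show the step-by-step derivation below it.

v0:0,v1:inf,v2:inf,v3:inf,v4:inf,v5:10,v6:27,v7:inf

step 1: dist = v0:0,v1:inf,v2:inf,v3:inf,v4:inf,v5:10,v6:inf,v7:inf
step 2: dist = v0:0,v1:inf,v2:inf,v3:inf,v4:inf,v5:10,v6:27,v7:inf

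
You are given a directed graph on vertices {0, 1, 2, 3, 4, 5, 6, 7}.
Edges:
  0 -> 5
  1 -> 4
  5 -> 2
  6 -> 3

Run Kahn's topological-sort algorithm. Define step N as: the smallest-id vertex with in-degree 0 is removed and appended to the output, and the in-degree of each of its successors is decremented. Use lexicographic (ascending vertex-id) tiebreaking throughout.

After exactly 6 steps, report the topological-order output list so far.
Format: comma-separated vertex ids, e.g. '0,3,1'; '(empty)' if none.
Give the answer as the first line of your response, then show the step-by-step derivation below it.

0,1,4,5,2,6

step 1: output 0; order=[0]; indeg=(0,0,1,1,1,0,0,0)
step 2: output 1; order=[0,1]; indeg=(0,0,1,1,0,0,0,0)
step 3: output 4; order=[0,1,4]; indeg=(0,0,1,1,0,0,0,0)
step 4: output 5; order=[0,1,4,5]; indeg=(0,0,0,1,0,0,0,0)
step 5: output 2; order=[0,1,4,5,2]; indeg=(0,0,0,1,0,0,0,0)
step 6: output 6; order=[0,1,4,5,2,6]; indeg=(0,0,0,0,0,0,0,0)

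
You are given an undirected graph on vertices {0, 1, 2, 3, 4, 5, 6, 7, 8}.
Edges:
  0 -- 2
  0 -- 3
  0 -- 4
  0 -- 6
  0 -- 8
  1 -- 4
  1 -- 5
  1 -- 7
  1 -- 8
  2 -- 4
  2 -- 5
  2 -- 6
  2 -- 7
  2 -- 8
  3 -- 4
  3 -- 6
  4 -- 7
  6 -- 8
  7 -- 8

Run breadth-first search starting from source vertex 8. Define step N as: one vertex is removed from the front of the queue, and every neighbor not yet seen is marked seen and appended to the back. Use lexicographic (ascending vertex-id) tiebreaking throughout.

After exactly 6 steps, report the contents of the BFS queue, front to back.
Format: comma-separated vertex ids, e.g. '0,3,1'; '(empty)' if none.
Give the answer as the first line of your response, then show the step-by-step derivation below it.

3,4,5

step 1: dequeue 8; queue=[0,1,2,6,7]; order=8
step 2: dequeue 0; queue=[1,2,6,7,3,4]; order=8,0
step 3: dequeue 1; queue=[2,6,7,3,4,5]; order=8,0,1
step 4: dequeue 2; queue=[6,7,3,4,5]; order=8,0,1,2
step 5: dequeue 6; queue=[7,3,4,5]; order=8,0,1,2,6
step 6: dequeue 7; queue=[3,4,5]; order=8,0,1,2,6,7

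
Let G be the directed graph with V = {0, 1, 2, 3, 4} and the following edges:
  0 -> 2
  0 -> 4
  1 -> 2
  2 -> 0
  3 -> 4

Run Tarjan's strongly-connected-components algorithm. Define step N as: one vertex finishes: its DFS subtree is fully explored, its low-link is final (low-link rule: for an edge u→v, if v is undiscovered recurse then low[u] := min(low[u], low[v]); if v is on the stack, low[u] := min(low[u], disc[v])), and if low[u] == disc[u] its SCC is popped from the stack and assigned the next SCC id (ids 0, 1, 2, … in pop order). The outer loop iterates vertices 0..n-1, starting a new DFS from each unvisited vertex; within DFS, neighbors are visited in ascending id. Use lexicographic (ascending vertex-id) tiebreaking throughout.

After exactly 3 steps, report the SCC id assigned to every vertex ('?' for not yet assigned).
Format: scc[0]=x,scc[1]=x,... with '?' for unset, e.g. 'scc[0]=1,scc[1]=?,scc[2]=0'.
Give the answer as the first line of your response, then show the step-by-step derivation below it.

scc[0]=1,scc[1]=?,scc[2]=1,scc[3]=?,scc[4]=0

step 1: low=(low[0]=0,low[1]=?,low[2]=0,low[3]=?,low[4]=?); scc=(scc[0]=?,scc[1]=?,scc[2]=?,scc[3]=?,scc[4]=?)
step 2: low=(low[0]=0,low[1]=?,low[2]=0,low[3]=?,low[4]=2); scc=(scc[0]=?,scc[1]=?,scc[2]=?,scc[3]=?,scc[4]=0)
step 3: low=(low[0]=0,low[1]=?,low[2]=0,low[3]=?,low[4]=2); scc=(scc[0]=1,scc[1]=?,scc[2]=1,scc[3]=?,scc[4]=0)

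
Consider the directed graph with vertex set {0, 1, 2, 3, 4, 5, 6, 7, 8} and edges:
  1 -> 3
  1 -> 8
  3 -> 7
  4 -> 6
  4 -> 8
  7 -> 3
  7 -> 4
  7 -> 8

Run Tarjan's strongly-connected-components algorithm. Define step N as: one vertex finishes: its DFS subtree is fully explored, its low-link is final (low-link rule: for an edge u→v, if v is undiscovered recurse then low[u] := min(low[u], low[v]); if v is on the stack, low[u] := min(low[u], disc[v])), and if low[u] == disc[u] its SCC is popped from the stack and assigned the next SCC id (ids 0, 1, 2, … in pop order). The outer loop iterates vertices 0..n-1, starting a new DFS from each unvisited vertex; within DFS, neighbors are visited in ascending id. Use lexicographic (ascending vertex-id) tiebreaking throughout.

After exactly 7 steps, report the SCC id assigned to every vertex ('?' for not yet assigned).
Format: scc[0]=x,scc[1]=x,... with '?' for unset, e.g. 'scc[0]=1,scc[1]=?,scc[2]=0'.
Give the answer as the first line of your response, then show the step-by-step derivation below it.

scc[0]=0,scc[1]=5,scc[2]=?,scc[3]=4,scc[4]=3,scc[5]=?,scc[6]=1,scc[7]=4,scc[8]=2

step 1: low=(low[0]=0,low[1]=?,low[2]=?,low[3]=?,low[4]=?,low[5]=?,low[6]=?,low[7]=?,low[8]=?); scc=(scc[0]=0,scc[1]=?,scc[2]=?,scc[3]=?,scc[4]=?,scc[5]=?,scc[6]=?,scc[7]=?,scc[8]=?)
step 2: low=(low[0]=0,low[1]=1,low[2]=?,low[3]=2,low[4]=4,low[5]=?,low[6]=5,low[7]=2,low[8]=?); scc=(scc[0]=0,scc[1]=?,scc[2]=?,scc[3]=?,scc[4]=?,scc[5]=?,scc[6]=1,scc[7]=?,scc[8]=?)
step 3: low=(low[0]=0,low[1]=1,low[2]=?,low[3]=2,low[4]=4,low[5]=?,low[6]=5,low[7]=2,low[8]=6); scc=(scc[0]=0,scc[1]=?,scc[2]=?,scc[3]=?,scc[4]=?,scc[5]=?,scc[6]=1,scc[7]=?,scc[8]=2)
step 4: low=(low[0]=0,low[1]=1,low[2]=?,low[3]=2,low[4]=4,low[5]=?,low[6]=5,low[7]=2,low[8]=6); scc=(scc[0]=0,scc[1]=?,scc[2]=?,scc[3]=?,scc[4]=3,scc[5]=?,scc[6]=1,scc[7]=?,scc[8]=2)
step 5: low=(low[0]=0,low[1]=1,low[2]=?,low[3]=2,low[4]=4,low[5]=?,low[6]=5,low[7]=2,low[8]=6); scc=(scc[0]=0,scc[1]=?,scc[2]=?,scc[3]=?,scc[4]=3,scc[5]=?,scc[6]=1,scc[7]=?,scc[8]=2)
step 6: low=(low[0]=0,low[1]=1,low[2]=?,low[3]=2,low[4]=4,low[5]=?,low[6]=5,low[7]=2,low[8]=6); scc=(scc[0]=0,scc[1]=?,scc[2]=?,scc[3]=4,scc[4]=3,scc[5]=?,scc[6]=1,scc[7]=4,scc[8]=2)
step 7: low=(low[0]=0,low[1]=1,low[2]=?,low[3]=2,low[4]=4,low[5]=?,low[6]=5,low[7]=2,low[8]=6); scc=(scc[0]=0,scc[1]=5,scc[2]=?,scc[3]=4,scc[4]=3,scc[5]=?,scc[6]=1,scc[7]=4,scc[8]=2)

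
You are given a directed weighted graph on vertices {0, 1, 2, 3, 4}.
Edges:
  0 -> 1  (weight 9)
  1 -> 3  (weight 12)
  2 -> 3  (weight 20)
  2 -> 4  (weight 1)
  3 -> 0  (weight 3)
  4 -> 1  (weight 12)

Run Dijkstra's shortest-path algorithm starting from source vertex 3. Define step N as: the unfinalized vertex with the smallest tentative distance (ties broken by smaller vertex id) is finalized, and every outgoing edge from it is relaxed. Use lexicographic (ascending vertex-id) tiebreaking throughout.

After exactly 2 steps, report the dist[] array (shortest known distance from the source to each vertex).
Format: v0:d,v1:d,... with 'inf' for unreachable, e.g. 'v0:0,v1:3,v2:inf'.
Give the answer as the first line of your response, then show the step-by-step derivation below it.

v0:3,v1:12,v2:inf,v3:0,v4:inf

step 1: dist = v0:3,v1:inf,v2:inf,v3:0,v4:inf
step 2: dist = v0:3,v1:12,v2:inf,v3:0,v4:inf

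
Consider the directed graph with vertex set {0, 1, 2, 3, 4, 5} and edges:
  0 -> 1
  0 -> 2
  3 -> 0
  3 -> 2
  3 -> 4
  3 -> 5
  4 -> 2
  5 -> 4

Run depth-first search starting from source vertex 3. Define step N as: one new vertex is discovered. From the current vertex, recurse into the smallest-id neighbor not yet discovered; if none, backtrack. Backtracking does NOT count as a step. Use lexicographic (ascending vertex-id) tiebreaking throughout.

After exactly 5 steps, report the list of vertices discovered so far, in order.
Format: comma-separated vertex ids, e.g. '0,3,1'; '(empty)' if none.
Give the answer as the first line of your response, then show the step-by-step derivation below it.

3,0,1,2,4

step 1: discover 3; path=3; order=3
step 2: discover 0; path=3>0; order=3,0
step 3: discover 1; path=3>0>1; order=3,0,1
step 4: discover 2; path=3>0>2; order=3,0,1,2
step 5: discover 4; path=3>4; order=3,0,1,2,4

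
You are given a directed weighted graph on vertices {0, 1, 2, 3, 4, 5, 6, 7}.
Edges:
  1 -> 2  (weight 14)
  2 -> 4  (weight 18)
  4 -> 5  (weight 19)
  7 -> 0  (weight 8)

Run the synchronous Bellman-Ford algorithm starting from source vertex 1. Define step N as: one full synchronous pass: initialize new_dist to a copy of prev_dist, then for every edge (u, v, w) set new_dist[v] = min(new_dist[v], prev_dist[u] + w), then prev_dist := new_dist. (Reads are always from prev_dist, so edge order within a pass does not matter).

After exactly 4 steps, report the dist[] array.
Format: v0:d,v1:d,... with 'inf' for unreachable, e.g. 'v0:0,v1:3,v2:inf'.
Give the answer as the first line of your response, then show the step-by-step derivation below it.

v0:inf,v1:0,v2:14,v3:inf,v4:32,v5:51,v6:inf,v7:inf

step 1: dist = v0:inf,v1:0,v2:14,v3:inf,v4:inf,v5:inf,v6:inf,v7:inf
step 2: dist = v0:inf,v1:0,v2:14,v3:inf,v4:32,v5:inf,v6:inf,v7:inf
step 3: dist = v0:inf,v1:0,v2:14,v3:inf,v4:32,v5:51,v6:inf,v7:inf
step 4: dist = v0:inf,v1:0,v2:14,v3:inf,v4:32,v5:51,v6:inf,v7:inf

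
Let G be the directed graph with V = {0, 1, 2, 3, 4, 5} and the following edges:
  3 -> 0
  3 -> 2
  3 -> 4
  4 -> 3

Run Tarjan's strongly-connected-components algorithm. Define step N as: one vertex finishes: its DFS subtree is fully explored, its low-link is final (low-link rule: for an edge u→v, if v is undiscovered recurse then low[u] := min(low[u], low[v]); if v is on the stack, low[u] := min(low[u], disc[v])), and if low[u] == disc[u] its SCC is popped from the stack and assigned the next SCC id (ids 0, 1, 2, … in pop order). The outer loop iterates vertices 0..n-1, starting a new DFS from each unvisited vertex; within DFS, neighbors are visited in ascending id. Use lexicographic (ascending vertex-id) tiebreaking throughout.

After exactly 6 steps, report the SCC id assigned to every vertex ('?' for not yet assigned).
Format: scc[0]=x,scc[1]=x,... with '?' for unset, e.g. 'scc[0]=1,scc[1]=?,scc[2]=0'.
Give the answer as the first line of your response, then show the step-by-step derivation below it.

scc[0]=0,scc[1]=1,scc[2]=2,scc[3]=3,scc[4]=3,scc[5]=4

step 1: low=(low[0]=0,low[1]=?,low[2]=?,low[3]=?,low[4]=?,low[5]=?); scc=(scc[0]=0,scc[1]=?,scc[2]=?,scc[3]=?,scc[4]=?,scc[5]=?)
step 2: low=(low[0]=0,low[1]=1,low[2]=?,low[3]=?,low[4]=?,low[5]=?); scc=(scc[0]=0,scc[1]=1,scc[2]=?,scc[3]=?,scc[4]=?,scc[5]=?)
step 3: low=(low[0]=0,low[1]=1,low[2]=2,low[3]=?,low[4]=?,low[5]=?); scc=(scc[0]=0,scc[1]=1,scc[2]=2,scc[3]=?,scc[4]=?,scc[5]=?)
step 4: low=(low[0]=0,low[1]=1,low[2]=2,low[3]=3,low[4]=3,low[5]=?); scc=(scc[0]=0,scc[1]=1,scc[2]=2,scc[3]=?,scc[4]=?,scc[5]=?)
step 5: low=(low[0]=0,low[1]=1,low[2]=2,low[3]=3,low[4]=3,low[5]=?); scc=(scc[0]=0,scc[1]=1,scc[2]=2,scc[3]=3,scc[4]=3,scc[5]=?)
step 6: low=(low[0]=0,low[1]=1,low[2]=2,low[3]=3,low[4]=3,low[5]=5); scc=(scc[0]=0,scc[1]=1,scc[2]=2,scc[3]=3,scc[4]=3,scc[5]=4)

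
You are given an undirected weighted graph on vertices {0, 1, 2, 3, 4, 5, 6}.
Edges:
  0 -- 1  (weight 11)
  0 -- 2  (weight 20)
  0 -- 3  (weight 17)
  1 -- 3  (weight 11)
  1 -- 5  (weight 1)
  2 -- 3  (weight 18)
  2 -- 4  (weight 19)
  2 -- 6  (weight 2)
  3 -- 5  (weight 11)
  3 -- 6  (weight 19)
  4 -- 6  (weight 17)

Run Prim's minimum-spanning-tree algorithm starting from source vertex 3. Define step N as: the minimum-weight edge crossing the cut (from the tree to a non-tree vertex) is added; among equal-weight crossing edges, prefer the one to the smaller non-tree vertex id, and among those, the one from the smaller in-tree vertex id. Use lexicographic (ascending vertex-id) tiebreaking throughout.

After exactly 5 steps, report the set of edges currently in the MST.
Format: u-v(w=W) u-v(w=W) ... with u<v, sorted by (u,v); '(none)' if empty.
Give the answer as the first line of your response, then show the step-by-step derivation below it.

0-1(w=11) 1-3(w=11) 1-5(w=1) 2-3(w=18) 2-6(w=2)

step 1: add edge 1-3 (w=11); MST = {1-3(w=11)}
step 2: add edge 1-5 (w=1); MST = {1-3(w=11) 1-5(w=1)}
step 3: add edge 0-1 (w=11); MST = {0-1(w=11) 1-3(w=11) 1-5(w=1)}
step 4: add edge 2-3 (w=18); MST = {0-1(w=11) 1-3(w=11) 1-5(w=1) 2-3(w=18)}
step 5: add edge 2-6 (w=2); MST = {0-1(w=11) 1-3(w=11) 1-5(w=1) 2-3(w=18) 2-6(w=2)}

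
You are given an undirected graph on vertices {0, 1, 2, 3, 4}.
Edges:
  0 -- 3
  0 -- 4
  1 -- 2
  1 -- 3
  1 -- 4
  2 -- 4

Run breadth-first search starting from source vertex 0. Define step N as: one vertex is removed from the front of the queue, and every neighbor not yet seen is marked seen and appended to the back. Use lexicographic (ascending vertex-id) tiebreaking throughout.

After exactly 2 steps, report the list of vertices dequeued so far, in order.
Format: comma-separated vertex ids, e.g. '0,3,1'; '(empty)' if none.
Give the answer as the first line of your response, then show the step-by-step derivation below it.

0,3

step 1: dequeue 0; queue=[3,4]; order=0
step 2: dequeue 3; queue=[4,1]; order=0,3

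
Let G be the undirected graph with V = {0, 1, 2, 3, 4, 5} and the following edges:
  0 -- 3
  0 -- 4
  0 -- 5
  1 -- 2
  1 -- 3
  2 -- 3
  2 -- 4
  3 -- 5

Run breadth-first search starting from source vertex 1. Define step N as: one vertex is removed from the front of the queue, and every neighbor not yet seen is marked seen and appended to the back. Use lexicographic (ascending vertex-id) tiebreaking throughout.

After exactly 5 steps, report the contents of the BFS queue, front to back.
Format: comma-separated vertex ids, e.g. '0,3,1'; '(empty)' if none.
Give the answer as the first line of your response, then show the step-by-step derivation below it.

5

step 1: dequeue 1; queue=[2,3]; order=1
step 2: dequeue 2; queue=[3,4]; order=1,2
step 3: dequeue 3; queue=[4,0,5]; order=1,2,3
step 4: dequeue 4; queue=[0,5]; order=1,2,3,4
step 5: dequeue 0; queue=[5]; order=1,2,3,4,0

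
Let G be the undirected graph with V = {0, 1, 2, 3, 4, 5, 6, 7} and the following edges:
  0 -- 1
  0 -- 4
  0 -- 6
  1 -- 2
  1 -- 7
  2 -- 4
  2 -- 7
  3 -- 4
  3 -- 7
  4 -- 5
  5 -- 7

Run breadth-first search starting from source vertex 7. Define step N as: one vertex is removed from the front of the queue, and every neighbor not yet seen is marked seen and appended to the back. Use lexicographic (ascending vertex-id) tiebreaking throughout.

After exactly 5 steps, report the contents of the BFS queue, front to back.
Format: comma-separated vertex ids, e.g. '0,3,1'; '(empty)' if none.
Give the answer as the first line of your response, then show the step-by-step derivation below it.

0,4

step 1: dequeue 7; queue=[1,2,3,5]; order=7
step 2: dequeue 1; queue=[2,3,5,0]; order=7,1
step 3: dequeue 2; queue=[3,5,0,4]; order=7,1,2
step 4: dequeue 3; queue=[5,0,4]; order=7,1,2,3
step 5: dequeue 5; queue=[0,4]; order=7,1,2,3,5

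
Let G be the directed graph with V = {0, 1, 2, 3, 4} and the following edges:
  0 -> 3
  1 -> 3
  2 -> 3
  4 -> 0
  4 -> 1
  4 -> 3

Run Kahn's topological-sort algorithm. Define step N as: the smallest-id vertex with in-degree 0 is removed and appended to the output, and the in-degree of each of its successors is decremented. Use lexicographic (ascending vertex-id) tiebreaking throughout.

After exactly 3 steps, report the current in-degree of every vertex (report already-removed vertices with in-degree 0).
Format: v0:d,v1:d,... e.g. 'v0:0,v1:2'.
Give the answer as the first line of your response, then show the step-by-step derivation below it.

v0:0,v1:0,v2:0,v3:1,v4:0

step 1: output 2; order=[2]; indeg=(1,1,0,3,0)
step 2: output 4; order=[2,4]; indeg=(0,0,0,2,0)
step 3: output 0; order=[2,4,0]; indeg=(0,0,0,1,0)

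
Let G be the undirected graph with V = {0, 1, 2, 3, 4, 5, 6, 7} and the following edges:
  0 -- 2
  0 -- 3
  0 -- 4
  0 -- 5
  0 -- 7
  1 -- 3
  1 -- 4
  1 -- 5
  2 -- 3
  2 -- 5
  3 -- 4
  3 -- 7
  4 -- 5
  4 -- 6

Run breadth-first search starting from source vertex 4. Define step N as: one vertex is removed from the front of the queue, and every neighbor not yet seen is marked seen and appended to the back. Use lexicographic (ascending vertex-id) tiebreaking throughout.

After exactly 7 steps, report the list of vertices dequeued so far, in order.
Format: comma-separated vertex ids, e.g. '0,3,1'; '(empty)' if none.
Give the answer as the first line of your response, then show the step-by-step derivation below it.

4,0,1,3,5,6,2

step 1: dequeue 4; queue=[0,1,3,5,6]; order=4
step 2: dequeue 0; queue=[1,3,5,6,2,7]; order=4,0
step 3: dequeue 1; queue=[3,5,6,2,7]; order=4,0,1
step 4: dequeue 3; queue=[5,6,2,7]; order=4,0,1,3
step 5: dequeue 5; queue=[6,2,7]; order=4,0,1,3,5
step 6: dequeue 6; queue=[2,7]; order=4,0,1,3,5,6
step 7: dequeue 2; queue=[7]; order=4,0,1,3,5,6,2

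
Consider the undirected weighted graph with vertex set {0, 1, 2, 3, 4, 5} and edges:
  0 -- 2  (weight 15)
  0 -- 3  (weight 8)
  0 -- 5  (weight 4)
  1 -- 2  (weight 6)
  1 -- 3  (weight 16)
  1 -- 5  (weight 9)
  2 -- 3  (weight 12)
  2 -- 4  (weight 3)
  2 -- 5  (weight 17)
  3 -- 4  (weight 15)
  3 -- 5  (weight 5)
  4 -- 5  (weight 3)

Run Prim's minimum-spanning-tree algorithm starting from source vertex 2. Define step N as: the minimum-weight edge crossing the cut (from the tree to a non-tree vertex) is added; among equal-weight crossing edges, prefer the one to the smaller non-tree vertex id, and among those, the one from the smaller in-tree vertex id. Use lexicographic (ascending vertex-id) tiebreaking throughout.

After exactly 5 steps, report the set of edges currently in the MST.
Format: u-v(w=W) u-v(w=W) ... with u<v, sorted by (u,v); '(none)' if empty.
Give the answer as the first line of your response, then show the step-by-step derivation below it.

0-5(w=4) 1-2(w=6) 2-4(w=3) 3-5(w=5) 4-5(w=3)

step 1: add edge 2-4 (w=3); MST = {2-4(w=3)}
step 2: add edge 4-5 (w=3); MST = {2-4(w=3) 4-5(w=3)}
step 3: add edge 0-5 (w=4); MST = {0-5(w=4) 2-4(w=3) 4-5(w=3)}
step 4: add edge 3-5 (w=5); MST = {0-5(w=4) 2-4(w=3) 3-5(w=5) 4-5(w=3)}
step 5: add edge 1-2 (w=6); MST = {0-5(w=4) 1-2(w=6) 2-4(w=3) 3-5(w=5) 4-5(w=3)}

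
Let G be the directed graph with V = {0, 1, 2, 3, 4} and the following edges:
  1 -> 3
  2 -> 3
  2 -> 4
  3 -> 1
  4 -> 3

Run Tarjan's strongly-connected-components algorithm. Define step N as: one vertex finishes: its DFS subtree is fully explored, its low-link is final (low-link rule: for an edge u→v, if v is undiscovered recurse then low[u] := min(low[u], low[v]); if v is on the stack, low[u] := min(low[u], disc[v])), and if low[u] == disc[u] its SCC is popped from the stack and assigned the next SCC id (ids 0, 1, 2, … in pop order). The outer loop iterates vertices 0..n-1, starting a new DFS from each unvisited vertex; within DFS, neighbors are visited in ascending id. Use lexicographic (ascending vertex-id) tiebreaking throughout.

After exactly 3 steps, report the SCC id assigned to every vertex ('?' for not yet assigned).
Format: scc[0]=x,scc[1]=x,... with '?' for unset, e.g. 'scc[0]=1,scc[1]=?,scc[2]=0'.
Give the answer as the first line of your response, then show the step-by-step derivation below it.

scc[0]=0,scc[1]=1,scc[2]=?,scc[3]=1,scc[4]=?

step 1: low=(low[0]=0,low[1]=?,low[2]=?,low[3]=?,low[4]=?); scc=(scc[0]=0,scc[1]=?,scc[2]=?,scc[3]=?,scc[4]=?)
step 2: low=(low[0]=0,low[1]=1,low[2]=?,low[3]=1,low[4]=?); scc=(scc[0]=0,scc[1]=?,scc[2]=?,scc[3]=?,scc[4]=?)
step 3: low=(low[0]=0,low[1]=1,low[2]=?,low[3]=1,low[4]=?); scc=(scc[0]=0,scc[1]=1,scc[2]=?,scc[3]=1,scc[4]=?)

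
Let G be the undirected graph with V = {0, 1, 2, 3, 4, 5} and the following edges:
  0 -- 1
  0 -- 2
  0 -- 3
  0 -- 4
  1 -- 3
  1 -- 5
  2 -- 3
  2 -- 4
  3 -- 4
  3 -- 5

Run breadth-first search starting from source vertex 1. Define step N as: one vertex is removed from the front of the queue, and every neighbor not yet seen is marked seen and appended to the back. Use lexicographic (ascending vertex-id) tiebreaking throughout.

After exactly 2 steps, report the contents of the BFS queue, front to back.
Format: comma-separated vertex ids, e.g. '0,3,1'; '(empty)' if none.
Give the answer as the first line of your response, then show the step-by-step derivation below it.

3,5,2,4

step 1: dequeue 1; queue=[0,3,5]; order=1
step 2: dequeue 0; queue=[3,5,2,4]; order=1,0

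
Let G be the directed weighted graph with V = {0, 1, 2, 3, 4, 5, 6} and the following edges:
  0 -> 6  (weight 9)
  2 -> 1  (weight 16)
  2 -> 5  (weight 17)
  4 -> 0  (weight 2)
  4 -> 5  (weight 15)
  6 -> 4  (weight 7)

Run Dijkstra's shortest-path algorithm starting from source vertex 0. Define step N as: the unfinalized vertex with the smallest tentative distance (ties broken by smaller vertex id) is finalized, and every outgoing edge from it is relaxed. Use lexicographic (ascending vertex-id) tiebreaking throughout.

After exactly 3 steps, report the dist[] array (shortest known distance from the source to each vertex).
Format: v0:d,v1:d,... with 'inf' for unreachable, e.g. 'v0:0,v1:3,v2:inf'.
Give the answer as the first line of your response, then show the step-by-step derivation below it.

v0:0,v1:inf,v2:inf,v3:inf,v4:16,v5:31,v6:9

step 1: dist = v0:0,v1:inf,v2:inf,v3:inf,v4:inf,v5:inf,v6:9
step 2: dist = v0:0,v1:inf,v2:inf,v3:inf,v4:16,v5:inf,v6:9
step 3: dist = v0:0,v1:inf,v2:inf,v3:inf,v4:16,v5:31,v6:9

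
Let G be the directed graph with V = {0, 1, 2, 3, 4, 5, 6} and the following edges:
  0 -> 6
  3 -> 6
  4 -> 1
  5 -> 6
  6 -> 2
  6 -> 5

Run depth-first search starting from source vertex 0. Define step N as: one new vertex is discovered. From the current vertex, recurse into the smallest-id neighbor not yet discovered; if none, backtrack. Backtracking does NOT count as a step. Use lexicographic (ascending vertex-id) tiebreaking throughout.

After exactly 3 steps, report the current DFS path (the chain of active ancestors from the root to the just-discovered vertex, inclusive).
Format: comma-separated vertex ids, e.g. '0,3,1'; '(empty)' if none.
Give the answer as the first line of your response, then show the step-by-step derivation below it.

0,6,2

step 1: discover 0; path=0; order=0
step 2: discover 6; path=0>6; order=0,6
step 3: discover 2; path=0>6>2; order=0,6,2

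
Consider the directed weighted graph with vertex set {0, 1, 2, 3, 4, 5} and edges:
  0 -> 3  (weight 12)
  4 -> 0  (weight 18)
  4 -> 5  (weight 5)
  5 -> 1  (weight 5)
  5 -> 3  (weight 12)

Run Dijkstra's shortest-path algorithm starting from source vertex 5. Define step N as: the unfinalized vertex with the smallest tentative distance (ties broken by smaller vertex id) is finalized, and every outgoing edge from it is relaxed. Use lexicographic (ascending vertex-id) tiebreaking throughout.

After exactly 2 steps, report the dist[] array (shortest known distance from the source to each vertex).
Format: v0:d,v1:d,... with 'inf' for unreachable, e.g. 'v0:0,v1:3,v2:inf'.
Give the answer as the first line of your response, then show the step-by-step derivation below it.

v0:inf,v1:5,v2:inf,v3:12,v4:inf,v5:0

step 1: dist = v0:inf,v1:5,v2:inf,v3:12,v4:inf,v5:0
step 2: dist = v0:inf,v1:5,v2:inf,v3:12,v4:inf,v5:0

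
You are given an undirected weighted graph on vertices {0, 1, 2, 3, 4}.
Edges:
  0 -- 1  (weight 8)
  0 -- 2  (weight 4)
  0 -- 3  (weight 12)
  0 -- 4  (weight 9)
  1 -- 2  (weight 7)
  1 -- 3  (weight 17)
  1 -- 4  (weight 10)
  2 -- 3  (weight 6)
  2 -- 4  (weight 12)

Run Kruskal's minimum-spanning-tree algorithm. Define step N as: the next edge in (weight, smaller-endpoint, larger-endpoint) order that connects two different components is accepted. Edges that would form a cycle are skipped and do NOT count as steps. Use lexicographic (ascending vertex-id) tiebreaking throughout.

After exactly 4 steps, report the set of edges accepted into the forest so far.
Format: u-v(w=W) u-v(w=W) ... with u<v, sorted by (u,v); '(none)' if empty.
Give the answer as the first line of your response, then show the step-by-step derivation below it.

0-2(w=4) 0-4(w=9) 1-2(w=7) 2-3(w=6)

step 1: add edge 0-2 (w=4); MST = {0-2(w=4)}
step 2: add edge 2-3 (w=6); MST = {0-2(w=4) 2-3(w=6)}
step 3: add edge 1-2 (w=7); MST = {0-2(w=4) 1-2(w=7) 2-3(w=6)}
step 4: add edge 0-4 (w=9); MST = {0-2(w=4) 0-4(w=9) 1-2(w=7) 2-3(w=6)}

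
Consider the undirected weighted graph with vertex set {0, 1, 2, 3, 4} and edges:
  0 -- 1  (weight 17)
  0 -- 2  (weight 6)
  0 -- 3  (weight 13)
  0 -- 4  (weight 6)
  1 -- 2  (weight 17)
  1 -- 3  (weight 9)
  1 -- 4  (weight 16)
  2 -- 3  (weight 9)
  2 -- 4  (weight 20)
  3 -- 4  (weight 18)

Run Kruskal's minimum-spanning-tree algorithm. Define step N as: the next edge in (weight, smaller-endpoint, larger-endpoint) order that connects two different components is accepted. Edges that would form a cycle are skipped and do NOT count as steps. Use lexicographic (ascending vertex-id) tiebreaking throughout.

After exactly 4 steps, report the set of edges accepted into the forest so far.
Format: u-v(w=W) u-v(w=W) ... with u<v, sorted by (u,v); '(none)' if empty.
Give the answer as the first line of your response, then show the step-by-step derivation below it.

0-2(w=6) 0-4(w=6) 1-3(w=9) 2-3(w=9)

step 1: add edge 0-2 (w=6); MST = {0-2(w=6)}
step 2: add edge 0-4 (w=6); MST = {0-2(w=6) 0-4(w=6)}
step 3: add edge 1-3 (w=9); MST = {0-2(w=6) 0-4(w=6) 1-3(w=9)}
step 4: add edge 2-3 (w=9); MST = {0-2(w=6) 0-4(w=6) 1-3(w=9) 2-3(w=9)}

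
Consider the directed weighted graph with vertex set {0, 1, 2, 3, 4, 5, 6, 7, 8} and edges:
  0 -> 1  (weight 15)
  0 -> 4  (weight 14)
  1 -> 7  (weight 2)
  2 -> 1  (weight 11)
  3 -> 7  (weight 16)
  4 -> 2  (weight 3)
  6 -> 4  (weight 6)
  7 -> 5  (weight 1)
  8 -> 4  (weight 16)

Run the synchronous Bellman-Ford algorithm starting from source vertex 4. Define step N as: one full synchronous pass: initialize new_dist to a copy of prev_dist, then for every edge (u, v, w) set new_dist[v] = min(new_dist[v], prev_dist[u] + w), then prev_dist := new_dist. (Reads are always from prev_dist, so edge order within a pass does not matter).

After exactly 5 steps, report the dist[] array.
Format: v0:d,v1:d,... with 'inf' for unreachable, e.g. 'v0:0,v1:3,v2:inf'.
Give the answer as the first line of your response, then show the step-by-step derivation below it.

v0:inf,v1:14,v2:3,v3:inf,v4:0,v5:17,v6:inf,v7:16,v8:inf

step 1: dist = v0:inf,v1:inf,v2:3,v3:inf,v4:0,v5:inf,v6:inf,v7:inf,v8:inf
step 2: dist = v0:inf,v1:14,v2:3,v3:inf,v4:0,v5:inf,v6:inf,v7:inf,v8:inf
step 3: dist = v0:inf,v1:14,v2:3,v3:inf,v4:0,v5:inf,v6:inf,v7:16,v8:inf
step 4: dist = v0:inf,v1:14,v2:3,v3:inf,v4:0,v5:17,v6:inf,v7:16,v8:inf
step 5: dist = v0:inf,v1:14,v2:3,v3:inf,v4:0,v5:17,v6:inf,v7:16,v8:inf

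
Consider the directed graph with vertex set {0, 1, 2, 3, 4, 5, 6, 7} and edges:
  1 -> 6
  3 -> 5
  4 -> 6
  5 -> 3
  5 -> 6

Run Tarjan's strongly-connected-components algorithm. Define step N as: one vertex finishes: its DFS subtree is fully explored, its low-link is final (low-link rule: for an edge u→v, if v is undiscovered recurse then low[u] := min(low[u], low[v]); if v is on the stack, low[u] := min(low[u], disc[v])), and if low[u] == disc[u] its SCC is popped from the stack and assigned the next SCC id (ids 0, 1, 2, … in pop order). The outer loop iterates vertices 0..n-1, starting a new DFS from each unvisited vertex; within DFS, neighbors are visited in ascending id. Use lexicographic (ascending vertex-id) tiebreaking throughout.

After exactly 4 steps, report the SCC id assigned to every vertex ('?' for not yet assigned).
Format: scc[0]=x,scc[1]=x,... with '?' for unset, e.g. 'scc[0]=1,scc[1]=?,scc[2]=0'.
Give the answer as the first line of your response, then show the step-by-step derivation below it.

scc[0]=0,scc[1]=2,scc[2]=3,scc[3]=?,scc[4]=?,scc[5]=?,scc[6]=1,scc[7]=?

step 1: low=(low[0]=0,low[1]=?,low[2]=?,low[3]=?,low[4]=?,low[5]=?,low[6]=?,low[7]=?); scc=(scc[0]=0,scc[1]=?,scc[2]=?,scc[3]=?,scc[4]=?,scc[5]=?,scc[6]=?,scc[7]=?)
step 2: low=(low[0]=0,low[1]=1,low[2]=?,low[3]=?,low[4]=?,low[5]=?,low[6]=2,low[7]=?); scc=(scc[0]=0,scc[1]=?,scc[2]=?,scc[3]=?,scc[4]=?,scc[5]=?,scc[6]=1,scc[7]=?)
step 3: low=(low[0]=0,low[1]=1,low[2]=?,low[3]=?,low[4]=?,low[5]=?,low[6]=2,low[7]=?); scc=(scc[0]=0,scc[1]=2,scc[2]=?,scc[3]=?,scc[4]=?,scc[5]=?,scc[6]=1,scc[7]=?)
step 4: low=(low[0]=0,low[1]=1,low[2]=3,low[3]=?,low[4]=?,low[5]=?,low[6]=2,low[7]=?); scc=(scc[0]=0,scc[1]=2,scc[2]=3,scc[3]=?,scc[4]=?,scc[5]=?,scc[6]=1,scc[7]=?)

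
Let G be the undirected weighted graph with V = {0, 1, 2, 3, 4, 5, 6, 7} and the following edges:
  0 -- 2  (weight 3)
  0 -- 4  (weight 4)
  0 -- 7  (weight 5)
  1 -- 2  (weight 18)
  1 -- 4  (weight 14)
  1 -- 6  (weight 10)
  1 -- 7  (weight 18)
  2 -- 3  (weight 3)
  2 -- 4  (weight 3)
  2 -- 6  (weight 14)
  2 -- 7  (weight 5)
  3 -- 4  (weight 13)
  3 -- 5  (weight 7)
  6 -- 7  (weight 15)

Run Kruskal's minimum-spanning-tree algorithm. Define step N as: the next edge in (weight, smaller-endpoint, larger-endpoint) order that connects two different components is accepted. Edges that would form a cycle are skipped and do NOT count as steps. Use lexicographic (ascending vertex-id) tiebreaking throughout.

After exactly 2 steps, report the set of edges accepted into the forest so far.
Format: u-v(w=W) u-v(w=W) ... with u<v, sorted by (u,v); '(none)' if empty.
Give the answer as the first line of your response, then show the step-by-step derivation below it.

0-2(w=3) 2-3(w=3)

step 1: add edge 0-2 (w=3); MST = {0-2(w=3)}
step 2: add edge 2-3 (w=3); MST = {0-2(w=3) 2-3(w=3)}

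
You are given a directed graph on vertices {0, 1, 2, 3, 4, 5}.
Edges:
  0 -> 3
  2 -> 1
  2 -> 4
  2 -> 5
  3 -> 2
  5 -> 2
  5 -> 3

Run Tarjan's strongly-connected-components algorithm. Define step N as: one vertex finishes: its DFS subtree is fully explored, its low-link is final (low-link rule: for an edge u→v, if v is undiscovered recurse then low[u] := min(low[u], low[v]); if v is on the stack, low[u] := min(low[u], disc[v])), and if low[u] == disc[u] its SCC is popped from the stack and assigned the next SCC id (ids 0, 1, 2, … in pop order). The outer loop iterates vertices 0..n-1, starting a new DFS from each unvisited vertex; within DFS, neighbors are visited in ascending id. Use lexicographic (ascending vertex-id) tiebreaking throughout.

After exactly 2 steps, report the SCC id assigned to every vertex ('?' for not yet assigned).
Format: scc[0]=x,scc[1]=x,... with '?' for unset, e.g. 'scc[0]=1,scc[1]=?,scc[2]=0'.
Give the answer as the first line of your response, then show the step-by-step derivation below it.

scc[0]=?,scc[1]=0,scc[2]=?,scc[3]=?,scc[4]=1,scc[5]=?

step 1: low=(low[0]=0,low[1]=3,low[2]=2,low[3]=1,low[4]=?,low[5]=?); scc=(scc[0]=?,scc[1]=0,scc[2]=?,scc[3]=?,scc[4]=?,scc[5]=?)
step 2: low=(low[0]=0,low[1]=3,low[2]=2,low[3]=1,low[4]=4,low[5]=?); scc=(scc[0]=?,scc[1]=0,scc[2]=?,scc[3]=?,scc[4]=1,scc[5]=?)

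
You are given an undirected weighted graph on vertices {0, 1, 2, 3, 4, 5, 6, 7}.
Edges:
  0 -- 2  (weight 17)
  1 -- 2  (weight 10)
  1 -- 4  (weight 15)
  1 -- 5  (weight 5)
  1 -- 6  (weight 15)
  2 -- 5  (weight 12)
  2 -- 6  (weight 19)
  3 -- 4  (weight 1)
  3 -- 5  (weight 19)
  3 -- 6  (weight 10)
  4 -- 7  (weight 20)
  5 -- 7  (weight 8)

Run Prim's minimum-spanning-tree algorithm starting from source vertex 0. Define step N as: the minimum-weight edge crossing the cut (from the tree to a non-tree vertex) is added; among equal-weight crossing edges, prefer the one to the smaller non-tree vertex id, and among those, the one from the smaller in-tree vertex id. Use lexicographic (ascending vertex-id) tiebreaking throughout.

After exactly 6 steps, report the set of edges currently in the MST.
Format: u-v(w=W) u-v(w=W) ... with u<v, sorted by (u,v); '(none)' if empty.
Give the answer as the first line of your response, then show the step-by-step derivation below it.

0-2(w=17) 1-2(w=10) 1-4(w=15) 1-5(w=5) 3-4(w=1) 5-7(w=8)

step 1: add edge 0-2 (w=17); MST = {0-2(w=17)}
step 2: add edge 1-2 (w=10); MST = {0-2(w=17) 1-2(w=10)}
step 3: add edge 1-5 (w=5); MST = {0-2(w=17) 1-2(w=10) 1-5(w=5)}
step 4: add edge 5-7 (w=8); MST = {0-2(w=17) 1-2(w=10) 1-5(w=5) 5-7(w=8)}
step 5: add edge 1-4 (w=15); MST = {0-2(w=17) 1-2(w=10) 1-4(w=15) 1-5(w=5) 5-7(w=8)}
step 6: add edge 3-4 (w=1); MST = {0-2(w=17) 1-2(w=10) 1-4(w=15) 1-5(w=5) 3-4(w=1) 5-7(w=8)}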